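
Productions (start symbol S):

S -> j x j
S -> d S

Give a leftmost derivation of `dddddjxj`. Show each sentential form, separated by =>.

S => dS => ddS => dddS => ddddS => dddddS => dddddjxj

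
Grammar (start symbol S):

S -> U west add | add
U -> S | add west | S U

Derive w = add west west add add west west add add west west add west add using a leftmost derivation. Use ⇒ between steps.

S ⇒ U west add ⇒ S west add ⇒ U west add west add ⇒ S U west add west add ⇒ U west add U west add west add ⇒ S U west add U west add west add ⇒ U west add U west add U west add west add ⇒ add west west add U west add U west add west add ⇒ add west west add add west west add U west add west add ⇒ add west west add add west west add add west west add west add

S ⇒ U west add   [S -> U west add]
U west add ⇒ S west add   [U -> S]
S west add ⇒ U west add west add   [S -> U west add]
U west add west add ⇒ S U west add west add   [U -> S U]
S U west add west add ⇒ U west add U west add west add   [S -> U west add]
U west add U west add west add ⇒ S U west add U west add west add   [U -> S U]
S U west add U west add west add ⇒ U west add U west add U west add west add   [S -> U west add]
U west add U west add U west add west add ⇒ add west west add U west add U west add west add   [U -> add west]
add west west add U west add U west add west add ⇒ add west west add add west west add U west add west add   [U -> add west]
add west west add add west west add U west add west add ⇒ add west west add add west west add add west west add west add   [U -> add west]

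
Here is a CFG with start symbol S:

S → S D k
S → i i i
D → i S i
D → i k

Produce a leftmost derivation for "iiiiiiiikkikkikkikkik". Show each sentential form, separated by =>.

S => SDk => iiiDk => iiiiSik => iiiiSDkik => iiiiSDkDkik => iiiiSDkDkDkik => iiiiSDkDkDkDkik => iiiiiiiDkDkDkDkik => iiiiiiiikkDkDkDkik => iiiiiiiikkikkDkDkik => iiiiiiiikkikkikkDkik => iiiiiiiikkikkikkikkik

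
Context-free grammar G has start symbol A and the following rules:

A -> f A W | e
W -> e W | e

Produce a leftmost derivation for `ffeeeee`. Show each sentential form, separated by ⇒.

A ⇒ fAW ⇒ ffAWW ⇒ ffeWW ⇒ ffeeWW ⇒ ffeeeWW ⇒ ffeeeeW ⇒ ffeeeee

A ⇒ fAW   [A -> f A W]
fAW ⇒ ffAWW   [A -> f A W]
ffAWW ⇒ ffeWW   [A -> e]
ffeWW ⇒ ffeeWW   [W -> e W]
ffeeWW ⇒ ffeeeWW   [W -> e W]
ffeeeWW ⇒ ffeeeeW   [W -> e]
ffeeeeW ⇒ ffeeeee   [W -> e]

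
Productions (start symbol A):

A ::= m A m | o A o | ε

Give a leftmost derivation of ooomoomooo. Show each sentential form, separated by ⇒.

A ⇒ oAo ⇒ ooAoo ⇒ oooAooo ⇒ ooomAmooo ⇒ ooomoAomooo ⇒ ooomoomooo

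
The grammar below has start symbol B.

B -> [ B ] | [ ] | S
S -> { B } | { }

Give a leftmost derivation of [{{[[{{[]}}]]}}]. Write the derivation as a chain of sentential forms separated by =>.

B => [B]   [B -> [ B ]]
[B] => [S]   [B -> S]
[S] => [{B}]   [S -> { B }]
[{B}] => [{S}]   [B -> S]
[{S}] => [{{B}}]   [S -> { B }]
[{{B}}] => [{{[B]}}]   [B -> [ B ]]
[{{[B]}}] => [{{[[B]]}}]   [B -> [ B ]]
[{{[[B]]}}] => [{{[[S]]}}]   [B -> S]
[{{[[S]]}}] => [{{[[{B}]]}}]   [S -> { B }]
[{{[[{B}]]}}] => [{{[[{S}]]}}]   [B -> S]
[{{[[{S}]]}}] => [{{[[{{B}}]]}}]   [S -> { B }]
[{{[[{{B}}]]}}] => [{{[[{{[]}}]]}}]   [B -> [ ]]

B => [B] => [S] => [{B}] => [{S}] => [{{B}}] => [{{[B]}}] => [{{[[B]]}}] => [{{[[S]]}}] => [{{[[{B}]]}}] => [{{[[{S}]]}}] => [{{[[{{B}}]]}}] => [{{[[{{[]}}]]}}]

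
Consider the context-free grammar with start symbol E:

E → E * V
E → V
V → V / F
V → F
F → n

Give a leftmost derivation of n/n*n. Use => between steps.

E=>E*V=>V*V=>V/F*V=>F/F*V=>n/F*V=>n/n*V=>n/n*F=>n/n*n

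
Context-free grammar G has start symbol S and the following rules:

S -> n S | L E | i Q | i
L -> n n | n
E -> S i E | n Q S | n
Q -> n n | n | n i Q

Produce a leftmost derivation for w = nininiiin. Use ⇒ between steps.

S ⇒ LE ⇒ nE ⇒ nSiE ⇒ niQiE ⇒ niniQiE ⇒ nininiE ⇒ nininiSiE ⇒ nininiiiE ⇒ nininiiin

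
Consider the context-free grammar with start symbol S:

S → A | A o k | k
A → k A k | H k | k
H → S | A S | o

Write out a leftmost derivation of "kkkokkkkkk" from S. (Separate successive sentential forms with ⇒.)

S ⇒ A ⇒ kAk ⇒ kHkk ⇒ kASkk ⇒ kkAkSkk ⇒ kkkAkkSkk ⇒ kkkHkkkSkk ⇒ kkkokkkSkk ⇒ kkkokkkkkk

S ⇒ A   [S → A]
A ⇒ kAk   [A → k A k]
kAk ⇒ kHkk   [A → H k]
kHkk ⇒ kASkk   [H → A S]
kASkk ⇒ kkAkSkk   [A → k A k]
kkAkSkk ⇒ kkkAkkSkk   [A → k A k]
kkkAkkSkk ⇒ kkkHkkkSkk   [A → H k]
kkkHkkkSkk ⇒ kkkokkkSkk   [H → o]
kkkokkkSkk ⇒ kkkokkkkkk   [S → k]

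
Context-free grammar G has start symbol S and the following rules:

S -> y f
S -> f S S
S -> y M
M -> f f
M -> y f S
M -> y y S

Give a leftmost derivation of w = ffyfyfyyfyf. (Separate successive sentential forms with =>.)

S => fSS => ffSSS => ffyfSS => ffyfyfS => ffyfyfyM => ffyfyfyyfS => ffyfyfyyfyf

S => fSS   [S -> f S S]
fSS => ffSSS   [S -> f S S]
ffSSS => ffyfSS   [S -> y f]
ffyfSS => ffyfyfS   [S -> y f]
ffyfyfS => ffyfyfyM   [S -> y M]
ffyfyfyM => ffyfyfyyfS   [M -> y f S]
ffyfyfyyfS => ffyfyfyyfyf   [S -> y f]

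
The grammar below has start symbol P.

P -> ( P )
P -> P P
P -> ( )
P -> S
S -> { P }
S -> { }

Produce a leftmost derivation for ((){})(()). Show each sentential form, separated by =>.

P => PP => (P)P => (PP)P => (()P)P => (()S)P => ((){})P => ((){})(P) => ((){})(())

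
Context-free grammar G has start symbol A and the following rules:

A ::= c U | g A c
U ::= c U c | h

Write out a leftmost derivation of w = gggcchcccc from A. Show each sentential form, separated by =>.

A => gAc   [A ::= g A c]
gAc => ggAcc   [A ::= g A c]
ggAcc => gggAccc   [A ::= g A c]
gggAccc => gggcUccc   [A ::= c U]
gggcUccc => gggccUcccc   [U ::= c U c]
gggccUcccc => gggcchcccc   [U ::= h]

A=>gAc=>ggAcc=>gggAccc=>gggcUccc=>gggccUcccc=>gggcchcccc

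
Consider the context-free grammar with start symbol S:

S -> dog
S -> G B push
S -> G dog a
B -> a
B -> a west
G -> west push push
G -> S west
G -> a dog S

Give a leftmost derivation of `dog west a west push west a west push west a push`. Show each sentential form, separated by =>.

S => G B push   [S -> G B push]
G B push => S west B push   [G -> S west]
S west B push => G B push west B push   [S -> G B push]
G B push west B push => S west B push west B push   [G -> S west]
S west B push west B push => G B push west B push west B push   [S -> G B push]
G B push west B push west B push => S west B push west B push west B push   [G -> S west]
S west B push west B push west B push => dog west B push west B push west B push   [S -> dog]
dog west B push west B push west B push => dog west a west push west B push west B push   [B -> a west]
dog west a west push west B push west B push => dog west a west push west a west push west B push   [B -> a west]
dog west a west push west a west push west B push => dog west a west push west a west push west a push   [B -> a]

S => G B push => S west B push => G B push west B push => S west B push west B push => G B push west B push west B push => S west B push west B push west B push => dog west B push west B push west B push => dog west a west push west B push west B push => dog west a west push west a west push west B push => dog west a west push west a west push west a push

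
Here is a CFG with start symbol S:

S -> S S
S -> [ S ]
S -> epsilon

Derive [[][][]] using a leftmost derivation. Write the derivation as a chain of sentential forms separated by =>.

S => [S] => [SS] => [SSS] => [[S]SS] => [[]SS] => [[][S]S] => [[][]S] => [[][][S]] => [[][][]]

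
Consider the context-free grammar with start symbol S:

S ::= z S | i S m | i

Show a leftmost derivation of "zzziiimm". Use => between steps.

S=>zS=>zzS=>zzzS=>zzziSm=>zzziiSmm=>zzziiimm

S => zS   [S ::= z S]
zS => zzS   [S ::= z S]
zzS => zzzS   [S ::= z S]
zzzS => zzziSm   [S ::= i S m]
zzziSm => zzziiSmm   [S ::= i S m]
zzziiSmm => zzziiimm   [S ::= i]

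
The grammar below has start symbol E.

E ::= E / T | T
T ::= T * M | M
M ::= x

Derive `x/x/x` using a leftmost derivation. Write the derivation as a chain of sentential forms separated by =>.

E => E/T => E/T/T => T/T/T => M/T/T => x/T/T => x/M/T => x/x/T => x/x/M => x/x/x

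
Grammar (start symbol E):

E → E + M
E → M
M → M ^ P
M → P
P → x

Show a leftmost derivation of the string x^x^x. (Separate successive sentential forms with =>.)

E => M => M^P => M^P^P => P^P^P => x^P^P => x^x^P => x^x^x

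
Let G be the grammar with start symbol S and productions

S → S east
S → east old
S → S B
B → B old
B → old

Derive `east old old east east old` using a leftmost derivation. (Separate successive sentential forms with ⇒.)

S ⇒ S B   [S → S B]
S B ⇒ S east B   [S → S east]
S east B ⇒ S east east B   [S → S east]
S east east B ⇒ S B east east B   [S → S B]
S B east east B ⇒ east old B east east B   [S → east old]
east old B east east B ⇒ east old old east east B   [B → old]
east old old east east B ⇒ east old old east east old   [B → old]

S ⇒ S B ⇒ S east B ⇒ S east east B ⇒ S B east east B ⇒ east old B east east B ⇒ east old old east east B ⇒ east old old east east old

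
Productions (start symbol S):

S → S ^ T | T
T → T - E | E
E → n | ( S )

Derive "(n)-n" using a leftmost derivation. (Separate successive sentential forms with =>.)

S => T => T-E => E-E => (S)-E => (T)-E => (E)-E => (n)-E => (n)-n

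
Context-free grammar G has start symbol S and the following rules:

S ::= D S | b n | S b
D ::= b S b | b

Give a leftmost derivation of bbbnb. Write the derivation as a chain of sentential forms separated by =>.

S => DS => bS => bSb => bDSb => bbSb => bbbnb

S => DS   [S ::= D S]
DS => bS   [D ::= b]
bS => bSb   [S ::= S b]
bSb => bDSb   [S ::= D S]
bDSb => bbSb   [D ::= b]
bbSb => bbbnb   [S ::= b n]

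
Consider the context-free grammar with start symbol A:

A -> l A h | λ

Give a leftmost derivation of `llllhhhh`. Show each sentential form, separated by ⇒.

A⇒lAh⇒llAhh⇒lllAhhh⇒llllAhhhh⇒llllhhhh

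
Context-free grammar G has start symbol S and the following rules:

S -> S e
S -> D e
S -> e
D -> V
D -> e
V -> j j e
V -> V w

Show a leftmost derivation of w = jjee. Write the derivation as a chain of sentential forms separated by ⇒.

S⇒De⇒Ve⇒jjee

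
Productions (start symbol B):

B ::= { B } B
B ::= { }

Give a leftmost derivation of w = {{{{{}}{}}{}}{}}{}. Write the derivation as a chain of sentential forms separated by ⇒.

B⇒{B}B⇒{{B}B}B⇒{{{B}B}B}B⇒{{{{B}B}B}B}B⇒{{{{{}}B}B}B}B⇒{{{{{}}{}}B}B}B⇒{{{{{}}{}}{}}B}B⇒{{{{{}}{}}{}}{}}B⇒{{{{{}}{}}{}}{}}{}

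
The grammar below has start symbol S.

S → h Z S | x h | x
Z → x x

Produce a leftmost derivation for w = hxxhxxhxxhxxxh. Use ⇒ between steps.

S⇒hZS⇒hxxS⇒hxxhZS⇒hxxhxxS⇒hxxhxxhZS⇒hxxhxxhxxS⇒hxxhxxhxxhZS⇒hxxhxxhxxhxxS⇒hxxhxxhxxhxxxh

S ⇒ hZS   [S → h Z S]
hZS ⇒ hxxS   [Z → x x]
hxxS ⇒ hxxhZS   [S → h Z S]
hxxhZS ⇒ hxxhxxS   [Z → x x]
hxxhxxS ⇒ hxxhxxhZS   [S → h Z S]
hxxhxxhZS ⇒ hxxhxxhxxS   [Z → x x]
hxxhxxhxxS ⇒ hxxhxxhxxhZS   [S → h Z S]
hxxhxxhxxhZS ⇒ hxxhxxhxxhxxS   [Z → x x]
hxxhxxhxxhxxS ⇒ hxxhxxhxxhxxxh   [S → x h]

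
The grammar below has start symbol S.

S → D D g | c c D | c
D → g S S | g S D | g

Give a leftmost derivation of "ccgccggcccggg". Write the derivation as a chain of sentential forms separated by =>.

S=>ccD=>ccgSS=>ccgccDS=>ccgccgS=>ccgccgDDg=>ccgccggSSDg=>ccgccggcSDg=>ccgccggcccDDg=>ccgccggcccgDg=>ccgccggcccggg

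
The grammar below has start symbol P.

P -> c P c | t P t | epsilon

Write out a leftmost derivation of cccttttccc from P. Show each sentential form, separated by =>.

P=>cPc=>ccPcc=>cccPccc=>ccctPtccc=>cccttPttccc=>cccttttccc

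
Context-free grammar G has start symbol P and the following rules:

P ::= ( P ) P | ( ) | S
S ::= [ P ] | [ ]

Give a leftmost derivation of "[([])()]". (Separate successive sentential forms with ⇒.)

P⇒S⇒[P]⇒[(P)P]⇒[(S)P]⇒[([])P]⇒[([])()]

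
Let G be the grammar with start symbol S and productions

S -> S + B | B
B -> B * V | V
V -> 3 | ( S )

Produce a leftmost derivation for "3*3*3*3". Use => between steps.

S => B => B*V => B*V*V => B*V*V*V => V*V*V*V => 3*V*V*V => 3*3*V*V => 3*3*3*V => 3*3*3*3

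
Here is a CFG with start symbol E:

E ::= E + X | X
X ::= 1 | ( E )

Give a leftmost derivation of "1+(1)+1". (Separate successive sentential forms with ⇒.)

E ⇒ E+X ⇒ E+X+X ⇒ X+X+X ⇒ 1+X+X ⇒ 1+(E)+X ⇒ 1+(X)+X ⇒ 1+(1)+X ⇒ 1+(1)+1

E ⇒ E+X   [E ::= E + X]
E+X ⇒ E+X+X   [E ::= E + X]
E+X+X ⇒ X+X+X   [E ::= X]
X+X+X ⇒ 1+X+X   [X ::= 1]
1+X+X ⇒ 1+(E)+X   [X ::= ( E )]
1+(E)+X ⇒ 1+(X)+X   [E ::= X]
1+(X)+X ⇒ 1+(1)+X   [X ::= 1]
1+(1)+X ⇒ 1+(1)+1   [X ::= 1]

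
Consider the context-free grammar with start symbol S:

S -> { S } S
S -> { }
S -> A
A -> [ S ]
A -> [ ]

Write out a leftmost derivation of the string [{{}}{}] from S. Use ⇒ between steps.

S ⇒ A ⇒ [S] ⇒ [{S}S] ⇒ [{{}}S] ⇒ [{{}}{}]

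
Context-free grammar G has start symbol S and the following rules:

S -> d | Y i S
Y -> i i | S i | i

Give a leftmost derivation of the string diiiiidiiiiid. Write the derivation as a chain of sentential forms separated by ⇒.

S⇒YiS⇒SiiS⇒YiSiiS⇒SiiSiiS⇒diiSiiS⇒diiYiSiiS⇒diiiiiSiiS⇒diiiiidiiS⇒diiiiidiiYiS⇒diiiiidiiiiiS⇒diiiiidiiiiid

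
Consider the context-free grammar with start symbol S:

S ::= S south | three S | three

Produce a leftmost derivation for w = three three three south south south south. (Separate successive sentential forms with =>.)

S => S south   [S ::= S south]
S south => three S south   [S ::= three S]
three S south => three S south south   [S ::= S south]
three S south south => three three S south south   [S ::= three S]
three three S south south => three three S south south south   [S ::= S south]
three three S south south south => three three S south south south south   [S ::= S south]
three three S south south south south => three three three south south south south   [S ::= three]

S => S south => three S south => three S south south => three three S south south => three three S south south south => three three S south south south south => three three three south south south south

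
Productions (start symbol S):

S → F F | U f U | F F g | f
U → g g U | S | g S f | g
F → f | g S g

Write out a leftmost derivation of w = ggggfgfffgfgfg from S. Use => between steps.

S => UfU => SfU => UfUfU => ggUfUfU => gggSffUfU => gggUfUffUfU => ggggfUffUfU => ggggfgffUfU => ggggfgffSfU => ggggfgffFFfU => ggggfgfffFfU => ggggfgfffgSgfU => ggggfgfffgfgfU => ggggfgfffgfgfg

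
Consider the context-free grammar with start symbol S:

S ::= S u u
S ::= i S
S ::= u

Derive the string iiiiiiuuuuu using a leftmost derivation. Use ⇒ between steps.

S ⇒ iS ⇒ iiS ⇒ iiiS ⇒ iiiSuu ⇒ iiiiSuu ⇒ iiiiSuuuu ⇒ iiiiiSuuuu ⇒ iiiiiiSuuuu ⇒ iiiiiiuuuuu

S ⇒ iS   [S ::= i S]
iS ⇒ iiS   [S ::= i S]
iiS ⇒ iiiS   [S ::= i S]
iiiS ⇒ iiiSuu   [S ::= S u u]
iiiSuu ⇒ iiiiSuu   [S ::= i S]
iiiiSuu ⇒ iiiiSuuuu   [S ::= S u u]
iiiiSuuuu ⇒ iiiiiSuuuu   [S ::= i S]
iiiiiSuuuu ⇒ iiiiiiSuuuu   [S ::= i S]
iiiiiiSuuuu ⇒ iiiiiiuuuuu   [S ::= u]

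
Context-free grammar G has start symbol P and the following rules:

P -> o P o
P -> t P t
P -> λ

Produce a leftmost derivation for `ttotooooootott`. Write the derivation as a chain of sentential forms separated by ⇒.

P ⇒ tPt   [P -> t P t]
tPt ⇒ ttPtt   [P -> t P t]
ttPtt ⇒ ttoPott   [P -> o P o]
ttoPott ⇒ ttotPtott   [P -> t P t]
ttotPtott ⇒ ttotoPotott   [P -> o P o]
ttotoPotott ⇒ ttotooPootott   [P -> o P o]
ttotooPootott ⇒ ttotoooPoootott   [P -> o P o]
ttotoooPoootott ⇒ ttotooooootott   [P -> λ]

P ⇒ tPt ⇒ ttPtt ⇒ ttoPott ⇒ ttotPtott ⇒ ttotoPotott ⇒ ttotooPootott ⇒ ttotoooPoootott ⇒ ttotooooootott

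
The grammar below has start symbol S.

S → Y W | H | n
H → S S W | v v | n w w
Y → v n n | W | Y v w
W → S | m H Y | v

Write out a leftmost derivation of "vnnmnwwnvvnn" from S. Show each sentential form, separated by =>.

S=>YW=>vnnW=>vnnmHY=>vnnmSSWY=>vnnmHSWY=>vnnmnwwSWY=>vnnmnwwnWY=>vnnmnwwnvY=>vnnmnwwnvvnn

S => YW   [S → Y W]
YW => vnnW   [Y → v n n]
vnnW => vnnmHY   [W → m H Y]
vnnmHY => vnnmSSWY   [H → S S W]
vnnmSSWY => vnnmHSWY   [S → H]
vnnmHSWY => vnnmnwwSWY   [H → n w w]
vnnmnwwSWY => vnnmnwwnWY   [S → n]
vnnmnwwnWY => vnnmnwwnvY   [W → v]
vnnmnwwnvY => vnnmnwwnvvnn   [Y → v n n]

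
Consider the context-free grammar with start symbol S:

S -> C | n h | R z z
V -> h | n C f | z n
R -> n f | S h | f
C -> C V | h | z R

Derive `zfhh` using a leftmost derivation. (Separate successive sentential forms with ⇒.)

S⇒C⇒CV⇒CVV⇒zRVV⇒zfVV⇒zfhV⇒zfhh

S ⇒ C   [S -> C]
C ⇒ CV   [C -> C V]
CV ⇒ CVV   [C -> C V]
CVV ⇒ zRVV   [C -> z R]
zRVV ⇒ zfVV   [R -> f]
zfVV ⇒ zfhV   [V -> h]
zfhV ⇒ zfhh   [V -> h]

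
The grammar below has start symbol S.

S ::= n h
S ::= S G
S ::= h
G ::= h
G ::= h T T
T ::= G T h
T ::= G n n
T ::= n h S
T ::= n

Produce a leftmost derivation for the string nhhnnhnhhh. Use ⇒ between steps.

S⇒SG⇒SGG⇒SGGG⇒nhGGG⇒nhhTTGG⇒nhhnTGG⇒nhhnnhSGG⇒nhhnnhnhGG⇒nhhnnhnhhG⇒nhhnnhnhhh

S ⇒ SG   [S ::= S G]
SG ⇒ SGG   [S ::= S G]
SGG ⇒ SGGG   [S ::= S G]
SGGG ⇒ nhGGG   [S ::= n h]
nhGGG ⇒ nhhTTGG   [G ::= h T T]
nhhTTGG ⇒ nhhnTGG   [T ::= n]
nhhnTGG ⇒ nhhnnhSGG   [T ::= n h S]
nhhnnhSGG ⇒ nhhnnhnhGG   [S ::= n h]
nhhnnhnhGG ⇒ nhhnnhnhhG   [G ::= h]
nhhnnhnhhG ⇒ nhhnnhnhhh   [G ::= h]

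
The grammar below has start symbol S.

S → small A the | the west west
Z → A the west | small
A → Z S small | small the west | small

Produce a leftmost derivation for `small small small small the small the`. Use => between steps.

S => small A the => small Z S small the => small small S small the => small small small A the small the => small small small small the small the

S => small A the   [S → small A the]
small A the => small Z S small the   [A → Z S small]
small Z S small the => small small S small the   [Z → small]
small small S small the => small small small A the small the   [S → small A the]
small small small A the small the => small small small small the small the   [A → small]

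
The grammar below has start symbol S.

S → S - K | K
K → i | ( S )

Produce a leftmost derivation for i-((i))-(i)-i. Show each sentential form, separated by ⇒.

S ⇒ S-K   [S → S - K]
S-K ⇒ S-K-K   [S → S - K]
S-K-K ⇒ S-K-K-K   [S → S - K]
S-K-K-K ⇒ K-K-K-K   [S → K]
K-K-K-K ⇒ i-K-K-K   [K → i]
i-K-K-K ⇒ i-(S)-K-K   [K → ( S )]
i-(S)-K-K ⇒ i-(K)-K-K   [S → K]
i-(K)-K-K ⇒ i-((S))-K-K   [K → ( S )]
i-((S))-K-K ⇒ i-((K))-K-K   [S → K]
i-((K))-K-K ⇒ i-((i))-K-K   [K → i]
i-((i))-K-K ⇒ i-((i))-(S)-K   [K → ( S )]
i-((i))-(S)-K ⇒ i-((i))-(K)-K   [S → K]
i-((i))-(K)-K ⇒ i-((i))-(i)-K   [K → i]
i-((i))-(i)-K ⇒ i-((i))-(i)-i   [K → i]

S ⇒ S-K ⇒ S-K-K ⇒ S-K-K-K ⇒ K-K-K-K ⇒ i-K-K-K ⇒ i-(S)-K-K ⇒ i-(K)-K-K ⇒ i-((S))-K-K ⇒ i-((K))-K-K ⇒ i-((i))-K-K ⇒ i-((i))-(S)-K ⇒ i-((i))-(K)-K ⇒ i-((i))-(i)-K ⇒ i-((i))-(i)-i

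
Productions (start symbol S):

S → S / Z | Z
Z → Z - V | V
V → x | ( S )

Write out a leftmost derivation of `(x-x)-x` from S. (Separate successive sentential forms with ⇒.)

S ⇒ Z   [S → Z]
Z ⇒ Z-V   [Z → Z - V]
Z-V ⇒ V-V   [Z → V]
V-V ⇒ (S)-V   [V → ( S )]
(S)-V ⇒ (Z)-V   [S → Z]
(Z)-V ⇒ (Z-V)-V   [Z → Z - V]
(Z-V)-V ⇒ (V-V)-V   [Z → V]
(V-V)-V ⇒ (x-V)-V   [V → x]
(x-V)-V ⇒ (x-x)-V   [V → x]
(x-x)-V ⇒ (x-x)-x   [V → x]

S⇒Z⇒Z-V⇒V-V⇒(S)-V⇒(Z)-V⇒(Z-V)-V⇒(V-V)-V⇒(x-V)-V⇒(x-x)-V⇒(x-x)-x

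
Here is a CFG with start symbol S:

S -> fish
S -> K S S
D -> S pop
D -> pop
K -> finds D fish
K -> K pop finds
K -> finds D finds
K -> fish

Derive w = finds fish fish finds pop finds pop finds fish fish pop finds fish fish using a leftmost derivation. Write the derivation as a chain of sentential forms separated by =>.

S => K S S => finds D finds S S => finds S pop finds S S => finds K S S pop finds S S => finds fish S S pop finds S S => finds fish fish S pop finds S S => finds fish fish K S S pop finds S S => finds fish fish K pop finds S S pop finds S S => finds fish fish finds D finds pop finds S S pop finds S S => finds fish fish finds pop finds pop finds S S pop finds S S => finds fish fish finds pop finds pop finds fish S pop finds S S => finds fish fish finds pop finds pop finds fish fish pop finds S S => finds fish fish finds pop finds pop finds fish fish pop finds fish S => finds fish fish finds pop finds pop finds fish fish pop finds fish fish

S => K S S   [S -> K S S]
K S S => finds D finds S S   [K -> finds D finds]
finds D finds S S => finds S pop finds S S   [D -> S pop]
finds S pop finds S S => finds K S S pop finds S S   [S -> K S S]
finds K S S pop finds S S => finds fish S S pop finds S S   [K -> fish]
finds fish S S pop finds S S => finds fish fish S pop finds S S   [S -> fish]
finds fish fish S pop finds S S => finds fish fish K S S pop finds S S   [S -> K S S]
finds fish fish K S S pop finds S S => finds fish fish K pop finds S S pop finds S S   [K -> K pop finds]
finds fish fish K pop finds S S pop finds S S => finds fish fish finds D finds pop finds S S pop finds S S   [K -> finds D finds]
finds fish fish finds D finds pop finds S S pop finds S S => finds fish fish finds pop finds pop finds S S pop finds S S   [D -> pop]
finds fish fish finds pop finds pop finds S S pop finds S S => finds fish fish finds pop finds pop finds fish S pop finds S S   [S -> fish]
finds fish fish finds pop finds pop finds fish S pop finds S S => finds fish fish finds pop finds pop finds fish fish pop finds S S   [S -> fish]
finds fish fish finds pop finds pop finds fish fish pop finds S S => finds fish fish finds pop finds pop finds fish fish pop finds fish S   [S -> fish]
finds fish fish finds pop finds pop finds fish fish pop finds fish S => finds fish fish finds pop finds pop finds fish fish pop finds fish fish   [S -> fish]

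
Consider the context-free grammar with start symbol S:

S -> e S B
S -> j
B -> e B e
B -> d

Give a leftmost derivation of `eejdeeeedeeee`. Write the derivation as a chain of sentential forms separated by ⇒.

S ⇒ eSB ⇒ eeSBB ⇒ eejBB ⇒ eejdB ⇒ eejdeBe ⇒ eejdeeBee ⇒ eejdeeeBeee ⇒ eejdeeeeBeeee ⇒ eejdeeeedeeee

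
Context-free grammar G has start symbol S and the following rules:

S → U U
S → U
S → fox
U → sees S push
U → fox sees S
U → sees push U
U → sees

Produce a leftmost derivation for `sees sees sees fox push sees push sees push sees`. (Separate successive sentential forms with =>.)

S => U U => sees S push U => sees U U push U => sees sees S push U push U => sees sees U U push U push U => sees sees sees S push U push U push U => sees sees sees fox push U push U push U => sees sees sees fox push sees push U push U => sees sees sees fox push sees push sees push U => sees sees sees fox push sees push sees push sees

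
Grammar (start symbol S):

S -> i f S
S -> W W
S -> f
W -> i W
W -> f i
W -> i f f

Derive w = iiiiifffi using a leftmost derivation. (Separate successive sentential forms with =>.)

S => WW   [S -> W W]
WW => iWW   [W -> i W]
iWW => iiWW   [W -> i W]
iiWW => iiiWW   [W -> i W]
iiiWW => iiiiWW   [W -> i W]
iiiiWW => iiiiiffW   [W -> i f f]
iiiiiffW => iiiiifffi   [W -> f i]

S=>WW=>iWW=>iiWW=>iiiWW=>iiiiWW=>iiiiiffW=>iiiiifffi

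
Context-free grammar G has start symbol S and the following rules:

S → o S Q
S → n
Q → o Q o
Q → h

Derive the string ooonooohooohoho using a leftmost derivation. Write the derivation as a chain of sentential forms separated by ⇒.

S ⇒ oSQ ⇒ ooSQQ ⇒ oooSQQQ ⇒ ooonQQQ ⇒ ooonoQoQQ ⇒ ooonooQooQQ ⇒ ooonoooQoooQQ ⇒ ooonooohoooQQ ⇒ ooonooohooohQ ⇒ ooonooohooohoQo ⇒ ooonooohooohoho

S ⇒ oSQ   [S → o S Q]
oSQ ⇒ ooSQQ   [S → o S Q]
ooSQQ ⇒ oooSQQQ   [S → o S Q]
oooSQQQ ⇒ ooonQQQ   [S → n]
ooonQQQ ⇒ ooonoQoQQ   [Q → o Q o]
ooonoQoQQ ⇒ ooonooQooQQ   [Q → o Q o]
ooonooQooQQ ⇒ ooonoooQoooQQ   [Q → o Q o]
ooonoooQoooQQ ⇒ ooonooohoooQQ   [Q → h]
ooonooohoooQQ ⇒ ooonooohooohQ   [Q → h]
ooonooohooohQ ⇒ ooonooohooohoQo   [Q → o Q o]
ooonooohooohoQo ⇒ ooonooohooohoho   [Q → h]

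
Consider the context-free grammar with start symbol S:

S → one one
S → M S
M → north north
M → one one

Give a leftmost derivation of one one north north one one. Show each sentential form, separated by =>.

S => M S => one one S => one one M S => one one north north S => one one north north one one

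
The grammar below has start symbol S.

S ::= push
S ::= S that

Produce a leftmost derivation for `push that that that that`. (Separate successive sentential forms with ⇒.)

S ⇒ S that   [S ::= S that]
S that ⇒ S that that   [S ::= S that]
S that that ⇒ S that that that   [S ::= S that]
S that that that ⇒ S that that that that   [S ::= S that]
S that that that that ⇒ push that that that that   [S ::= push]

S ⇒ S that ⇒ S that that ⇒ S that that that ⇒ S that that that that ⇒ push that that that that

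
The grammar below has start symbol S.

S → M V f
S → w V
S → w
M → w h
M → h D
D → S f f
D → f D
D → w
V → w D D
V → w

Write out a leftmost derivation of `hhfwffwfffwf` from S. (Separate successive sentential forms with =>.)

S => MVf   [S → M V f]
MVf => hDVf   [M → h D]
hDVf => hSffVf   [D → S f f]
hSffVf => hMVfffVf   [S → M V f]
hMVfffVf => hhDVfffVf   [M → h D]
hhDVfffVf => hhfDVfffVf   [D → f D]
hhfDVfffVf => hhfSffVfffVf   [D → S f f]
hhfSffVfffVf => hhfwffVfffVf   [S → w]
hhfwffVfffVf => hhfwffwfffVf   [V → w]
hhfwffwfffVf => hhfwffwfffwf   [V → w]

S=>MVf=>hDVf=>hSffVf=>hMVfffVf=>hhDVfffVf=>hhfDVfffVf=>hhfSffVfffVf=>hhfwffVfffVf=>hhfwffwfffVf=>hhfwffwfffwf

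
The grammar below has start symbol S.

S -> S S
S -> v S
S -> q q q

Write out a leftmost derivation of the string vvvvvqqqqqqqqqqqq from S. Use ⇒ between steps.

S ⇒ SS   [S -> S S]
SS ⇒ vSS   [S -> v S]
vSS ⇒ vvSS   [S -> v S]
vvSS ⇒ vvvSS   [S -> v S]
vvvSS ⇒ vvvvSS   [S -> v S]
vvvvSS ⇒ vvvvSSS   [S -> S S]
vvvvSSS ⇒ vvvvvSSS   [S -> v S]
vvvvvSSS ⇒ vvvvvqqqSS   [S -> q q q]
vvvvvqqqSS ⇒ vvvvvqqqSSS   [S -> S S]
vvvvvqqqSSS ⇒ vvvvvqqqqqqSS   [S -> q q q]
vvvvvqqqqqqSS ⇒ vvvvvqqqqqqqqqS   [S -> q q q]
vvvvvqqqqqqqqqS ⇒ vvvvvqqqqqqqqqqqq   [S -> q q q]

S ⇒ SS ⇒ vSS ⇒ vvSS ⇒ vvvSS ⇒ vvvvSS ⇒ vvvvSSS ⇒ vvvvvSSS ⇒ vvvvvqqqSS ⇒ vvvvvqqqSSS ⇒ vvvvvqqqqqqSS ⇒ vvvvvqqqqqqqqqS ⇒ vvvvvqqqqqqqqqqqq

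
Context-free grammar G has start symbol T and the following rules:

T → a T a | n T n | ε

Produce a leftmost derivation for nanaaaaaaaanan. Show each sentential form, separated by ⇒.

T ⇒ nTn   [T → n T n]
nTn ⇒ naTan   [T → a T a]
naTan ⇒ nanTnan   [T → n T n]
nanTnan ⇒ nanaTanan   [T → a T a]
nanaTanan ⇒ nanaaTaanan   [T → a T a]
nanaaTaanan ⇒ nanaaaTaaanan   [T → a T a]
nanaaaTaaanan ⇒ nanaaaaTaaaanan   [T → a T a]
nanaaaaTaaaanan ⇒ nanaaaaaaaanan   [T → ε]

T⇒nTn⇒naTan⇒nanTnan⇒nanaTanan⇒nanaaTaanan⇒nanaaaTaaanan⇒nanaaaaTaaaanan⇒nanaaaaaaaanan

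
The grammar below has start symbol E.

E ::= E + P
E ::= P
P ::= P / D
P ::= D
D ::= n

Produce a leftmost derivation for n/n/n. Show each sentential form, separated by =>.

E => P   [E ::= P]
P => P/D   [P ::= P / D]
P/D => P/D/D   [P ::= P / D]
P/D/D => D/D/D   [P ::= D]
D/D/D => n/D/D   [D ::= n]
n/D/D => n/n/D   [D ::= n]
n/n/D => n/n/n   [D ::= n]

E => P => P/D => P/D/D => D/D/D => n/D/D => n/n/D => n/n/n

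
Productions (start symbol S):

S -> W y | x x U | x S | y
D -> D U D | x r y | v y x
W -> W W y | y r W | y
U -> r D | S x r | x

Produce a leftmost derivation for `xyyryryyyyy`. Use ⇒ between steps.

S⇒xS⇒xWy⇒xWWyy⇒xyWyy⇒xyyrWyy⇒xyyryrWyy⇒xyyryrWWyyy⇒xyyryryWyyy⇒xyyryryyyyy

S ⇒ xS   [S -> x S]
xS ⇒ xWy   [S -> W y]
xWy ⇒ xWWyy   [W -> W W y]
xWWyy ⇒ xyWyy   [W -> y]
xyWyy ⇒ xyyrWyy   [W -> y r W]
xyyrWyy ⇒ xyyryrWyy   [W -> y r W]
xyyryrWyy ⇒ xyyryrWWyyy   [W -> W W y]
xyyryrWWyyy ⇒ xyyryryWyyy   [W -> y]
xyyryryWyyy ⇒ xyyryryyyyy   [W -> y]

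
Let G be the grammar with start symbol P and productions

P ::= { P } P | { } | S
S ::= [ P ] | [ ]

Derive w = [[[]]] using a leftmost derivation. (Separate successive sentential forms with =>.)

P=>S=>[P]=>[S]=>[[P]]=>[[S]]=>[[[]]]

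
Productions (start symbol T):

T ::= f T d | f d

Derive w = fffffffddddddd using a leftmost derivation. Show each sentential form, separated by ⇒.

T ⇒ fTd ⇒ ffTdd ⇒ fffTddd ⇒ ffffTdddd ⇒ fffffTddddd ⇒ ffffffTdddddd ⇒ fffffffddddddd

T ⇒ fTd   [T ::= f T d]
fTd ⇒ ffTdd   [T ::= f T d]
ffTdd ⇒ fffTddd   [T ::= f T d]
fffTddd ⇒ ffffTdddd   [T ::= f T d]
ffffTdddd ⇒ fffffTddddd   [T ::= f T d]
fffffTddddd ⇒ ffffffTdddddd   [T ::= f T d]
ffffffTdddddd ⇒ fffffffddddddd   [T ::= f d]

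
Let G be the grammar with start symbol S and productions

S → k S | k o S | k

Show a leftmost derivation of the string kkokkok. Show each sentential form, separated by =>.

S => kS => kkoS => kkokS => kkokkoS => kkokkok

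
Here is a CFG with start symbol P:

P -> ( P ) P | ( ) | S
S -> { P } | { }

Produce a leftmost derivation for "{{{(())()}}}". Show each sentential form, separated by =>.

P => S => {P} => {S} => {{P}} => {{S}} => {{{P}}} => {{{(P)P}}} => {{{(())P}}} => {{{(())()}}}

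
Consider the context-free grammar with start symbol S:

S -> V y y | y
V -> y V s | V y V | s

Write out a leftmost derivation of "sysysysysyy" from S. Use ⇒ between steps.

S ⇒ Vyy   [S -> V y y]
Vyy ⇒ VyVyy   [V -> V y V]
VyVyy ⇒ syVyy   [V -> s]
syVyy ⇒ syVyVyy   [V -> V y V]
syVyVyy ⇒ syVyVyVyy   [V -> V y V]
syVyVyVyy ⇒ syVyVyVyVyy   [V -> V y V]
syVyVyVyVyy ⇒ sysyVyVyVyy   [V -> s]
sysyVyVyVyy ⇒ sysysyVyVyy   [V -> s]
sysysyVyVyy ⇒ sysysysyVyy   [V -> s]
sysysysyVyy ⇒ sysysysysyy   [V -> s]

S ⇒ Vyy ⇒ VyVyy ⇒ syVyy ⇒ syVyVyy ⇒ syVyVyVyy ⇒ syVyVyVyVyy ⇒ sysyVyVyVyy ⇒ sysysyVyVyy ⇒ sysysysyVyy ⇒ sysysysysyy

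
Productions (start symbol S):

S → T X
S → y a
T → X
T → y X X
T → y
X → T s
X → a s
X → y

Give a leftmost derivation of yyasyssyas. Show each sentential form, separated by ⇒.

S⇒TX⇒yXXX⇒yTsXX⇒yXsXX⇒yTssXX⇒yyXXssXX⇒yyasXssXX⇒yyasyssXX⇒yyasyssyX⇒yyasyssyas

S ⇒ TX   [S → T X]
TX ⇒ yXXX   [T → y X X]
yXXX ⇒ yTsXX   [X → T s]
yTsXX ⇒ yXsXX   [T → X]
yXsXX ⇒ yTssXX   [X → T s]
yTssXX ⇒ yyXXssXX   [T → y X X]
yyXXssXX ⇒ yyasXssXX   [X → a s]
yyasXssXX ⇒ yyasyssXX   [X → y]
yyasyssXX ⇒ yyasyssyX   [X → y]
yyasyssyX ⇒ yyasyssyas   [X → a s]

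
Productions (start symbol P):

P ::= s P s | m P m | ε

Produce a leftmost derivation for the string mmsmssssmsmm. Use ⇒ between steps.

P⇒mPm⇒mmPmm⇒mmsPsmm⇒mmsmPmsmm⇒mmsmsPsmsmm⇒mmsmssPssmsmm⇒mmsmssssmsmm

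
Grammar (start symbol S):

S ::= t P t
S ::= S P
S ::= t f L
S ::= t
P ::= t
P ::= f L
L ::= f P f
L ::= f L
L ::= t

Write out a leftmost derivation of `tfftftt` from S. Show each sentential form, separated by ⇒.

S ⇒ SP   [S ::= S P]
SP ⇒ tPtP   [S ::= t P t]
tPtP ⇒ tfLtP   [P ::= f L]
tfLtP ⇒ tffPftP   [L ::= f P f]
tffPftP ⇒ tfftftP   [P ::= t]
tfftftP ⇒ tfftftt   [P ::= t]

S ⇒ SP ⇒ tPtP ⇒ tfLtP ⇒ tffPftP ⇒ tfftftP ⇒ tfftftt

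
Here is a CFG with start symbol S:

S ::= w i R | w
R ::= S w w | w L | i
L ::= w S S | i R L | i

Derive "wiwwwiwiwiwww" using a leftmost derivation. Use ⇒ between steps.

S⇒wiR⇒wiwL⇒wiwwSS⇒wiwwwiRS⇒wiwwwiSwwS⇒wiwwwiwiRwwS⇒wiwwwiwiwLwwS⇒wiwwwiwiwiwwS⇒wiwwwiwiwiwww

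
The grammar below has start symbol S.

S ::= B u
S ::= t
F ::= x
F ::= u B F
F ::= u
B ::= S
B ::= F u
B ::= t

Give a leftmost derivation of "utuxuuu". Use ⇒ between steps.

S ⇒ Bu   [S ::= B u]
Bu ⇒ Su   [B ::= S]
Su ⇒ Buu   [S ::= B u]
Buu ⇒ Fuuu   [B ::= F u]
Fuuu ⇒ uBFuuu   [F ::= u B F]
uBFuuu ⇒ uSFuuu   [B ::= S]
uSFuuu ⇒ uBuFuuu   [S ::= B u]
uBuFuuu ⇒ utuFuuu   [B ::= t]
utuFuuu ⇒ utuxuuu   [F ::= x]

S ⇒ Bu ⇒ Su ⇒ Buu ⇒ Fuuu ⇒ uBFuuu ⇒ uSFuuu ⇒ uBuFuuu ⇒ utuFuuu ⇒ utuxuuu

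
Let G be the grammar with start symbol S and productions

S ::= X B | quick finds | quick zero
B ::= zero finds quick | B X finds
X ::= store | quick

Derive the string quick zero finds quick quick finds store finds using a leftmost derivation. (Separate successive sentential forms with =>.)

S => X B   [S ::= X B]
X B => quick B   [X ::= quick]
quick B => quick B X finds   [B ::= B X finds]
quick B X finds => quick B X finds X finds   [B ::= B X finds]
quick B X finds X finds => quick zero finds quick X finds X finds   [B ::= zero finds quick]
quick zero finds quick X finds X finds => quick zero finds quick quick finds X finds   [X ::= quick]
quick zero finds quick quick finds X finds => quick zero finds quick quick finds store finds   [X ::= store]

S => X B => quick B => quick B X finds => quick B X finds X finds => quick zero finds quick X finds X finds => quick zero finds quick quick finds X finds => quick zero finds quick quick finds store finds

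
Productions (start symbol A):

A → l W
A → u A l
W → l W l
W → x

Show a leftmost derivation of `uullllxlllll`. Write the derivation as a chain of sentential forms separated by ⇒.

A ⇒ uAl ⇒ uuAll ⇒ uulWll ⇒ uullWlll ⇒ uulllWllll ⇒ uullllWlllll ⇒ uullllxlllll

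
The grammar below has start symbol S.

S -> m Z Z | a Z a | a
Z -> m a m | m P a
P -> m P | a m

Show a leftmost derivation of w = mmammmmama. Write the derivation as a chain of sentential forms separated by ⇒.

S ⇒ mZZ ⇒ mmamZ ⇒ mmammPa ⇒ mmammmPa ⇒ mmammmmPa ⇒ mmammmmama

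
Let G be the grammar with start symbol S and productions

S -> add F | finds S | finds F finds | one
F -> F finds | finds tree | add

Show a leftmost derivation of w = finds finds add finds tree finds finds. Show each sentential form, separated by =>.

S => finds S   [S -> finds S]
finds S => finds finds S   [S -> finds S]
finds finds S => finds finds add F   [S -> add F]
finds finds add F => finds finds add F finds   [F -> F finds]
finds finds add F finds => finds finds add F finds finds   [F -> F finds]
finds finds add F finds finds => finds finds add finds tree finds finds   [F -> finds tree]

S => finds S => finds finds S => finds finds add F => finds finds add F finds => finds finds add F finds finds => finds finds add finds tree finds finds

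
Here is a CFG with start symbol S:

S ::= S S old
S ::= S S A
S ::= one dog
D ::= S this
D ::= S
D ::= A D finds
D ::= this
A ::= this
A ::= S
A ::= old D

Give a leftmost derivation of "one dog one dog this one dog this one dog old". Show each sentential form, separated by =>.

S => S S old => S S A S old => S S A S A S old => one dog S A S A S old => one dog one dog A S A S old => one dog one dog this S A S old => one dog one dog this one dog A S old => one dog one dog this one dog this S old => one dog one dog this one dog this one dog old

S => S S old   [S ::= S S old]
S S old => S S A S old   [S ::= S S A]
S S A S old => S S A S A S old   [S ::= S S A]
S S A S A S old => one dog S A S A S old   [S ::= one dog]
one dog S A S A S old => one dog one dog A S A S old   [S ::= one dog]
one dog one dog A S A S old => one dog one dog this S A S old   [A ::= this]
one dog one dog this S A S old => one dog one dog this one dog A S old   [S ::= one dog]
one dog one dog this one dog A S old => one dog one dog this one dog this S old   [A ::= this]
one dog one dog this one dog this S old => one dog one dog this one dog this one dog old   [S ::= one dog]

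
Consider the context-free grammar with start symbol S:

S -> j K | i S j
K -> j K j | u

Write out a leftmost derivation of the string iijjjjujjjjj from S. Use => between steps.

S=>iSj=>iiSjj=>iijKjj=>iijjKjjj=>iijjjKjjjj=>iijjjjKjjjjj=>iijjjjujjjjj

S => iSj   [S -> i S j]
iSj => iiSjj   [S -> i S j]
iiSjj => iijKjj   [S -> j K]
iijKjj => iijjKjjj   [K -> j K j]
iijjKjjj => iijjjKjjjj   [K -> j K j]
iijjjKjjjj => iijjjjKjjjjj   [K -> j K j]
iijjjjKjjjjj => iijjjjujjjjj   [K -> u]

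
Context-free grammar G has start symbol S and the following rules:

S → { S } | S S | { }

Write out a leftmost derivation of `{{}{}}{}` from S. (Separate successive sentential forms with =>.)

S => SS   [S → S S]
SS => {S}S   [S → { S }]
{S}S => {SS}S   [S → S S]
{SS}S => {{}S}S   [S → { }]
{{}S}S => {{}{}}S   [S → { }]
{{}{}}S => {{}{}}{}   [S → { }]

S=>SS=>{S}S=>{SS}S=>{{}S}S=>{{}{}}S=>{{}{}}{}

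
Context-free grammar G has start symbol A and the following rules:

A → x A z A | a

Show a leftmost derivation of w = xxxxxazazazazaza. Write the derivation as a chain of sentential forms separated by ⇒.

A ⇒ xAzA ⇒ xxAzAzA ⇒ xxxAzAzAzA ⇒ xxxxAzAzAzAzA ⇒ xxxxxAzAzAzAzAzA ⇒ xxxxxazAzAzAzAzA ⇒ xxxxxazazAzAzAzA ⇒ xxxxxazazazAzAzA ⇒ xxxxxazazazazAzA ⇒ xxxxxazazazazazA ⇒ xxxxxazazazazaza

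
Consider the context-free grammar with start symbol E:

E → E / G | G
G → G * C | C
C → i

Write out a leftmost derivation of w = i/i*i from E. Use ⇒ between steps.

E⇒E/G⇒G/G⇒C/G⇒i/G⇒i/G*C⇒i/C*C⇒i/i*C⇒i/i*i

E ⇒ E/G   [E → E / G]
E/G ⇒ G/G   [E → G]
G/G ⇒ C/G   [G → C]
C/G ⇒ i/G   [C → i]
i/G ⇒ i/G*C   [G → G * C]
i/G*C ⇒ i/C*C   [G → C]
i/C*C ⇒ i/i*C   [C → i]
i/i*C ⇒ i/i*i   [C → i]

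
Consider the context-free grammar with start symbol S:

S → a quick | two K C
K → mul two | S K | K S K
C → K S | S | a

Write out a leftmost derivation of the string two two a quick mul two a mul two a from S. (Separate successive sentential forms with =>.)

S => two K C   [S → two K C]
two K C => two S K C   [K → S K]
two S K C => two two K C K C   [S → two K C]
two two K C K C => two two S K C K C   [K → S K]
two two S K C K C => two two a quick K C K C   [S → a quick]
two two a quick K C K C => two two a quick mul two C K C   [K → mul two]
two two a quick mul two C K C => two two a quick mul two a K C   [C → a]
two two a quick mul two a K C => two two a quick mul two a mul two C   [K → mul two]
two two a quick mul two a mul two C => two two a quick mul two a mul two a   [C → a]

S => two K C => two S K C => two two K C K C => two two S K C K C => two two a quick K C K C => two two a quick mul two C K C => two two a quick mul two a K C => two two a quick mul two a mul two C => two two a quick mul two a mul two a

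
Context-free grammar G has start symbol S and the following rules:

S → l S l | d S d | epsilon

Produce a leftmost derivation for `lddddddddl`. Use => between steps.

S => lSl => ldSdl => lddSddl => ldddSdddl => lddddSddddl => lddddddddl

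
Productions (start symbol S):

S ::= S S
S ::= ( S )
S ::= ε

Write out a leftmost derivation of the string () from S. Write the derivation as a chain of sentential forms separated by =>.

S => SS   [S ::= S S]
SS => SSS   [S ::= S S]
SSS => (S)SS   [S ::= ( S )]
(S)SS => ()SS   [S ::= ε]
()SS => ()S   [S ::= ε]
()S => ()   [S ::= ε]

S=>SS=>SSS=>(S)SS=>()SS=>()S=>()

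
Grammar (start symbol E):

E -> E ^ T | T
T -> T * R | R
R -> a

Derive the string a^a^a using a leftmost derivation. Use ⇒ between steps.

E ⇒ E^T ⇒ E^T^T ⇒ T^T^T ⇒ R^T^T ⇒ a^T^T ⇒ a^R^T ⇒ a^a^T ⇒ a^a^R ⇒ a^a^a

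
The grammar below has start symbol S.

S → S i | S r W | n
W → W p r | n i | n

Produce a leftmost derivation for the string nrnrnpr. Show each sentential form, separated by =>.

S=>SrW=>SrWrW=>nrWrW=>nrnrW=>nrnrWpr=>nrnrnpr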